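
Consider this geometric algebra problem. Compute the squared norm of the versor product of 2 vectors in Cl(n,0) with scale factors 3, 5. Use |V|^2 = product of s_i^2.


Each vector v_i has |v_i|^2 = s_i^2
Squared scales: 3^2 = 9, 5^2 = 25
|V|^2 = 9 * 25
= 225


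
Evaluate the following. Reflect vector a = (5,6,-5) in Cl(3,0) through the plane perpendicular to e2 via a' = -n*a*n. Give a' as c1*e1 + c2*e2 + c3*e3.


Reflection formula: a' = -n*a*n, with n = e2 (unit vector, n^2 = 1).
For reflection through hyperplane perp to e2:
The component along e2 flips sign, others stay.
a = (5, 6, -5)
a' = (5, -6, -5)
a' = 5*e1 - 6*e2 - 5*e3


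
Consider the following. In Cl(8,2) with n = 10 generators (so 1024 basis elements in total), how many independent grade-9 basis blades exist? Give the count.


Number of grade-k basis blades in Cl(p,q) with n = p + q is C(n, k).
n = 8 + 2 = 10
C(10, 9) = 10! / (9! * 1!)
= 3628800 / (362880 * 1)
= 10


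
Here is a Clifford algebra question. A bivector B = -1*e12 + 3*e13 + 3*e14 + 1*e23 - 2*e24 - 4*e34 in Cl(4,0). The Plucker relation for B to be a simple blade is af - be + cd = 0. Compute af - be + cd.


Plucker relation: af - be + cd
a*f = (-1)*(-4) = 4
b*e = 3*(-2) = -6
c*d = 3*1 = 3
af - be + cd = 4 - (-6) + 3
= 13


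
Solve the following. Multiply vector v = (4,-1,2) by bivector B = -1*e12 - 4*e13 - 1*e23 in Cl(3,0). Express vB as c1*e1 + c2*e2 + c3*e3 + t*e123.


vB has grade-1 (vector) and grade-3 (trivector) parts: vB = (v _| B) + (v ^ B).
Vector part <vB>_1:
  e1: -v2*b12 - v3*b13 = -(-1)*(-1) - (2)*(-4) = 7
  e2: v1*b12 - v3*b23 = (4)*(-1) - (2)*(-1) = -2
  e3: v1*b13 + v2*b23 = (4)*(-4) + (-1)*(-1) = -15
Trivector part <vB>_3:
  e123: v1*b23 - v2*b13 + v3*b12 = (4)*(-1) - (-1)*(-4) + (2)*(-1) = -10
vB = 7*e1 - 2*e2 - 15*e3 - 10*e123


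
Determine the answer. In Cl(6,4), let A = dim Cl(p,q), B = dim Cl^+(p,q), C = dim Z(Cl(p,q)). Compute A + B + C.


n = 6 + 4 = 10
Total dim = 2^10 = 1024
Even subalgebra dim = 2^9 = 512
n is even, so center dim = 1
Sum = 1024 + 512 + 1 = 1537


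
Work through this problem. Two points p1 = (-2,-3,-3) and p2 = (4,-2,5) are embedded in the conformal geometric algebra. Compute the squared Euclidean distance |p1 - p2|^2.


p1 - p2 = (-6, -1, -8)
|p1 - p2|^2 = (-6)^2 + (-1)^2 + (-8)^2
= 36 + 1 + 64
= 101


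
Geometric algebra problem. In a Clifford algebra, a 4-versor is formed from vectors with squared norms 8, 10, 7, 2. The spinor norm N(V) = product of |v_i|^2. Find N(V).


Spinor norm N(V) = |v1|^2 * |v2|^2 * ... * |v4|^2
= 8 * 10 * 7 * 2
Running product: 8, 80, 560, 1120
N(V) = 1120


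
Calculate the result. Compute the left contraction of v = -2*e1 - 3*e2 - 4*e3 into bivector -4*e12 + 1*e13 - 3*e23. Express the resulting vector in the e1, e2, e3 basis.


Left contraction v _| B = <vB>_1 (grade-1 part of the geometric product vB).
Using e1_|e12 = e2, e2_|e12 = -e1, e1_|e13 = e3, e3_|e13 = -e1, e2_|e23 = e3, e3_|e23 = -e2:
e1 coeff: -v2*b12 - v3*b13 = -(-3)*(-4) - (-4)*(1) = -8
e2 coeff: v1*b12 - v3*b23 = (-2)*(-4) - (-4)*(-3) = -4
e3 coeff: v1*b13 + v2*b23 = (-2)*(1) + (-3)*(-3) = 7
v _| B = -8*e1 - 4*e2 + 7*e3


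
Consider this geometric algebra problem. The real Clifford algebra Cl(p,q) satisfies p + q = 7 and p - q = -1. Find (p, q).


We need p + q = 7 and p - q = -1.
Adding: 2p = 7 + (-1) = 6, so p = 3.
Then q = 7 - 3 = 4.
(p, q) = (3, 4)


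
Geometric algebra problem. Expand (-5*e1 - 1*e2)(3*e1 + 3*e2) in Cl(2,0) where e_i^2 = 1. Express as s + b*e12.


Expand: (-5*e1 - 1*e2)(3*e1 + 3*e2)
= (-5)*3*e1e1 + (-5)*3*e1e2 + (-1)*3*e2e1 + (-1)*3*e2e2
Using e1^2 = e2^2 = 1, e2e1 = -e1e2:
Scalar part s = (-5)*3 + (-1)*3 = -15 + (-3) = -18
Bivector part b = (-5)*3 - (-1)*3 = -15 - (-3) = -12
uv = -18 - 12*e12


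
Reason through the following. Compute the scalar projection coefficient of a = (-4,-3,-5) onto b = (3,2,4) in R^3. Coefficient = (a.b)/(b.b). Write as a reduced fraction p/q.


Projection coefficient = (a . b) / (b . b)
a . b = (-4)*3 + (-3)*2 + (-5)*4
= -12 + (-6) + (-20) = -38
b . b = 3^2 + 2^2 + 4^2
= 9 + 4 + 16 = 29
Coefficient = -38/29
In lowest terms: -38/29


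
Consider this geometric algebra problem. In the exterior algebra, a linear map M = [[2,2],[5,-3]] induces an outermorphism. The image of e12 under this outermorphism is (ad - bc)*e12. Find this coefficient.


The outermorphism of a linear map f sends e1^e2 to f(e1)^f(e2).
f(e1) = 2*e1 + 5*e2
f(e2) = 2*e1 - 3*e2
f(e1) ^ f(e2) = (2*e1 + 5*e2) ^ (2*e1 - 3*e2)
= 2*(-3)*e12 + 5*2*e21
= (-6 - 10)*e12
= -16*e12
Coefficient = -16


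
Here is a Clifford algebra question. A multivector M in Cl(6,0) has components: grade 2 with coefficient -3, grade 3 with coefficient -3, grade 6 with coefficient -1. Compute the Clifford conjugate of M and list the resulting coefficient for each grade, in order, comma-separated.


Clifford conjugate sign for grade k: (-1)^(k(k+1)/2)
Grade 2: (-1)^(2*3/2) = (-1)^3 = -1, coeff -3 -> 3
Grade 3: (-1)^(3*4/2) = (-1)^6 = 1, coeff -3 -> -3
Grade 6: (-1)^(6*7/2) = (-1)^21 = -1, coeff -1 -> 1
Conjugated coefficients: 3, -3, 1


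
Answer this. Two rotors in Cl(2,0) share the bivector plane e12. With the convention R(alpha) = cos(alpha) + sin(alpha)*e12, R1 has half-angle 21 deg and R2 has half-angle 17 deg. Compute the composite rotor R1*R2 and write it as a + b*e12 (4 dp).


Same-plane rotors commute and their half-angles add:
R1*R2 = cos(a1 + a2) + sin(a1 + a2)*e12.
a1 + a2 = 21 + 17 = 38 deg
cos(38 deg) = 0.7880
sin(38 deg) = 0.6157
R1*R2 = 0.7880 + 0.6157*e12


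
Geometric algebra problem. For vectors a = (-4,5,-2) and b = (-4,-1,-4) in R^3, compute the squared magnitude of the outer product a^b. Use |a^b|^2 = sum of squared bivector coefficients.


a wedge b = (a1*b2 - a2*b1)*e12 + (a1*b3 - a3*b1)*e13 + (a2*b3 - a3*b2)*e23
e12 coeff: (-4)*(-1) - 5*(-4) = 4 - (-20) = 24
e13 coeff: (-4)*(-4) - (-2)*(-4) = 16 - 8 = 8
e23 coeff: 5*(-4) - (-2)*(-1) = -20 - 2 = -22
|a wedge b|^2 = 24^2 + 8^2 + (-22)^2
= 576 + 64 + 484
= 1124


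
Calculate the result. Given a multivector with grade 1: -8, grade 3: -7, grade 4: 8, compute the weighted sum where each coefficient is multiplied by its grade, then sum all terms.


Grade-weighted sum = sum of grade_k * coefficient_k
1*(-8) = -8
3*(-7) = -21
4*8 = 32
Total = -8 + (-21) + 32 = 3


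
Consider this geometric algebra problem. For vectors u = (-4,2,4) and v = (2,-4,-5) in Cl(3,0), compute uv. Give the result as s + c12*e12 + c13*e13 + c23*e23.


In Cl(3,0): e_i^2 = 1, e_ie_j = -e_je_i for i != j.
Scalar part = u . v = (-4)*2 + 2*(-4) + 4*(-5)
= -8 + (-8) + (-20) = -36
e12 coeff = (-4)*(-4) - 2*2 = 16 - 4 = 12
e13 coeff = (-4)*(-5) - 4*2 = 20 - 8 = 12
e23 coeff = 2*(-5) - 4*(-4) = -10 - (-16) = 6
uv = -36 + 12*e12 + 12*e13 + 6*e23


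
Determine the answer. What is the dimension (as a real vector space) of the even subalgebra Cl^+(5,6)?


Even subalgebra dimension = 2^(n-1)
n = 5 + 6 = 11
2^(11 - 1) = 2^10 = 1024
Verification: sum of C(11,k) for even k = 1 + 55 + 330 + 462 + 165 + 11 = 1024
Result = 1024


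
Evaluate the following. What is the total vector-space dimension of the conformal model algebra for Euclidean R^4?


The conformal model of R^4 uses Cl(5,1): the 4 Euclidean generators plus two extra orthogonal generators e+ (e+^2 = +1) and e- (e-^2 = -1), from which the null vectors e0, einf are built.
Number of generators m = 4 + 2 = 6.
dim Cl(p,q) = 2^m = 2^6 = 64


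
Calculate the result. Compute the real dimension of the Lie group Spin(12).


Spin(n) double-covers SO(n); both have Lie algebra so(n) of dimension n(n-1)/2.
n = 12
n(n-1) = 12 * 11 = 132
dim Spin(12) = 132/2 = 66


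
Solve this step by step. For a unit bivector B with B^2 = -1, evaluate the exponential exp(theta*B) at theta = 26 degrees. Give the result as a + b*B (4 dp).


For a unit bivector B with B^2 = -1, the exponential series gives
e^(theta*B) = cos(theta) + sin(theta)*B (the GA analogue of Euler's formula).
theta = 26 degrees = 0.453786 rad
cos(26 deg) = 0.8988
sin(26 deg) = 0.4384
exp(theta*B) = 0.8988 + 0.4384*B


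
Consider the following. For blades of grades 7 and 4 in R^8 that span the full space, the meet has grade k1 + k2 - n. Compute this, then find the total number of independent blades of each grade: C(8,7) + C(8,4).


Meet grade = grade(A) + grade(B) - n
= 7 + 4 - 8 = 3
C(8,7) = 8
C(8,4) = 70
dim_A + dim_B = 8 + 70 = 78


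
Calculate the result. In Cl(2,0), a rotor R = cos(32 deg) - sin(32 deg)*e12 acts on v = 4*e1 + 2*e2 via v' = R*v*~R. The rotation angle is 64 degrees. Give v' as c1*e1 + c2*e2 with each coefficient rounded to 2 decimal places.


Rotor R = cos(32deg) - sin(32deg)*e12
Rotation angle theta = 2 * 32 = 64 degrees
v' = R*v*~R rotates v by theta.
cos(64deg) = 0.4384, sin(64deg) = 0.8988
v'_1 = 4*cos(64deg) - 2*sin(64deg)
= 4*0.4384 - 2*0.8988
= -0.04
v'_2 = 4*sin(64deg) + 2*cos(64deg)
= 4*0.8988 + 2*0.4384
= 4.47
v' = -0.04*e1 + 4.47*e2


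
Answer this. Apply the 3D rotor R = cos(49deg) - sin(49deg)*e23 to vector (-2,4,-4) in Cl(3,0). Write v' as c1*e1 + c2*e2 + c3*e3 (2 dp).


Rotor R = cos(49deg) - sin(49deg)*e23
Rotation angle theta = 2 * 49 = 98 degrees in the e23 plane (e2 -> e3).
The component perpendicular to the plane (e1) is invariant: v'_1 = v1 = -2.00
cos(98deg) = -0.1392, sin(98deg) = 0.9903
v'_2 = v2*cos(theta) - v3*sin(theta) = 4*(-0.1392) - (-4)*0.9903 = 3.40
v'_3 = v2*sin(theta) + v3*cos(theta) = 4*0.9903 + (-4)*(-0.1392) = 4.52
v' = -2.00*e1 + 3.40*e2 + 4.52*e3


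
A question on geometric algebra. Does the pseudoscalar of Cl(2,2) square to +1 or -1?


The pseudoscalar I = e1...e_n (product of all n generators) of Cl(p,q) satisfies I^2 = (-1)^(q + n(n-1)/2).
p = 2, q = 2, n = p + q = 4
n(n-1)/2 = 4 * 3 / 2 = 6
Exponent = q + n(n-1)/2 = 2 + 6 = 8
I^2 = (-1)^8 = +1


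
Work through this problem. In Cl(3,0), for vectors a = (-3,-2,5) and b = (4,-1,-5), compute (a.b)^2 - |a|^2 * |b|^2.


a . b = (-3)*4 + (-2)*(-1) + 5*(-5)
= -12 + 2 + (-25) = -35
|a|^2 = (-3)^2 + (-2)^2 + 5^2 = 38
|b|^2 = 4^2 + (-1)^2 + (-5)^2 = 42
(a.b)^2 = (-35)^2 = 1225
|a|^2 * |b|^2 = 38 * 42 = 1596
Result = 1225 - 1596 = -371


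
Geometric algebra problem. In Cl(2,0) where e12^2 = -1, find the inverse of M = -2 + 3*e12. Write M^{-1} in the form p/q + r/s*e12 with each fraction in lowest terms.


M = -2 + 3*e12, where e12^2 = -1.
Since M commutes with its reverse ~M = a - b*e12, M * ~M = a^2 - b^2*e12^2 = a^2 + b^2.
So M^{-1} = ~M / (a^2 + b^2) = (a - b*e12)/(a^2 + b^2).
a^2 + b^2 = 4 + 9 = 13
Scalar part = -2/13 = -2/13
Bivector coeff = -3/13 = -3/13
M^{-1} = -2/13 - 3/13*e12


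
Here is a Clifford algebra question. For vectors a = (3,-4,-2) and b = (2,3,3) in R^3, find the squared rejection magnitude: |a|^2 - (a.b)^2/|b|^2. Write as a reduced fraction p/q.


|a|^2 = 3^2 + (-4)^2 + (-2)^2 = 29
|b|^2 = 2^2 + 3^2 + 3^2 = 22
a . b = 3*2 + (-4)*3 + (-2)*3 = -12
(a.b)^2 = (-12)^2 = 144
|rej|^2 = 29 - 144/22
= (638 - 144)/22
= 494/22
In lowest terms: 247/11


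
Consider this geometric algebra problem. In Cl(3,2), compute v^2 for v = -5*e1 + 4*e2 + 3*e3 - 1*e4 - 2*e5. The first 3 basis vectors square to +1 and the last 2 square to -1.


v^2 = sum of c_i^2 * e_i^2
Positive signature terms (e_i^2 = +1): (-5)^2 + 4^2 + 3^2 = 50
Negative signature terms (e_j^2 = -1): (-1)^2 + (-2)^2 = 5
v^2 = 50 - 5 = 45


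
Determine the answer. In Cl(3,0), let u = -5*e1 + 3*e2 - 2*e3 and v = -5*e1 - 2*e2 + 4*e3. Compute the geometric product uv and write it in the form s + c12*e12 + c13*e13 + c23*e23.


In Cl(3,0): e_i^2 = 1, e_ie_j = -e_je_i for i != j.
Scalar part = u . v = (-5)*(-5) + 3*(-2) + (-2)*4
= 25 + (-6) + (-8) = 11
e12 coeff = (-5)*(-2) - 3*(-5) = 10 - (-15) = 25
e13 coeff = (-5)*4 - (-2)*(-5) = -20 - 10 = -30
e23 coeff = 3*4 - (-2)*(-2) = 12 - 4 = 8
uv = 11 + 25*e12 - 30*e13 + 8*e23


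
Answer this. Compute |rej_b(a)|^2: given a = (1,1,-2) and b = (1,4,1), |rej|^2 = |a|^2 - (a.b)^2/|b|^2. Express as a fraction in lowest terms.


|a|^2 = 1^2 + 1^2 + (-2)^2 = 6
|b|^2 = 1^2 + 4^2 + 1^2 = 18
a . b = 1*1 + 1*4 + (-2)*1 = 3
(a.b)^2 = 3^2 = 9
|rej|^2 = 6 - 9/18
= (108 - 9)/18
= 99/18
In lowest terms: 11/2


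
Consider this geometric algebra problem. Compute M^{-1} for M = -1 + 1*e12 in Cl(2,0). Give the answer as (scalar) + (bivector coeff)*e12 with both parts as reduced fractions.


M = -1 + 1*e12, where e12^2 = -1.
Since M commutes with its reverse ~M = a - b*e12, M * ~M = a^2 - b^2*e12^2 = a^2 + b^2.
So M^{-1} = ~M / (a^2 + b^2) = (a - b*e12)/(a^2 + b^2).
a^2 + b^2 = 1 + 1 = 2
Scalar part = -1/2 = -1/2
Bivector coeff = -1/2 = -1/2
M^{-1} = -1/2 - 1/2*e12


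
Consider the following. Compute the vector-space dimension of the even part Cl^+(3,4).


Even subalgebra dimension = 2^(n-1)
n = 3 + 4 = 7
2^(7 - 1) = 2^6 = 64
Verification: sum of C(7,k) for even k = 1 + 21 + 35 + 7 = 64
Result = 64


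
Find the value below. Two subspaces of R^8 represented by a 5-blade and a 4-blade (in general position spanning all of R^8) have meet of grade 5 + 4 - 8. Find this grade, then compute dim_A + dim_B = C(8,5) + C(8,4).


Meet grade = grade(A) + grade(B) - n
= 5 + 4 - 8 = 1
C(8,5) = 56
C(8,4) = 70
dim_A + dim_B = 56 + 70 = 126


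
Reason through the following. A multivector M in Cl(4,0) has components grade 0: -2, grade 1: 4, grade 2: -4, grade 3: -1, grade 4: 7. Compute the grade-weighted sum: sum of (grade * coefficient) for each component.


Grade-weighted sum = sum of grade_k * coefficient_k
0*(-2) = 0
1*4 = 4
2*(-4) = -8
3*(-1) = -3
4*7 = 28
Total = 0 + 4 + (-8) + (-3) + 28 = 21


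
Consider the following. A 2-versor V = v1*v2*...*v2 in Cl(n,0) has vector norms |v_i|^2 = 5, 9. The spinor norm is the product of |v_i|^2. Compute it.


Spinor norm N(V) = |v1|^2 * |v2|^2 * ... * |v2|^2
= 5 * 9
Running product: 5, 45
N(V) = 45


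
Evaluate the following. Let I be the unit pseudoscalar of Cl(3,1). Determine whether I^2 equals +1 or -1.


The pseudoscalar I = e1...e_n (product of all n generators) of Cl(p,q) satisfies I^2 = (-1)^(q + n(n-1)/2).
p = 3, q = 1, n = p + q = 4
n(n-1)/2 = 4 * 3 / 2 = 6
Exponent = q + n(n-1)/2 = 1 + 6 = 7
I^2 = (-1)^7 = -1


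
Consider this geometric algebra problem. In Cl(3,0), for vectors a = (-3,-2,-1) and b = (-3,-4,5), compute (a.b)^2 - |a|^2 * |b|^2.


a . b = (-3)*(-3) + (-2)*(-4) + (-1)*5
= 9 + 8 + (-5) = 12
|a|^2 = (-3)^2 + (-2)^2 + (-1)^2 = 14
|b|^2 = (-3)^2 + (-4)^2 + 5^2 = 50
(a.b)^2 = 12^2 = 144
|a|^2 * |b|^2 = 14 * 50 = 700
Result = 144 - 700 = -556


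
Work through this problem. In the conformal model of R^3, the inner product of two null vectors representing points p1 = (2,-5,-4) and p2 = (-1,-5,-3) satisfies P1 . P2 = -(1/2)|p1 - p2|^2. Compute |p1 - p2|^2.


p1 - p2 = (3, 0, -1)
|p1 - p2|^2 = 3^2 + 0^2 + (-1)^2
= 9 + 0 + 1
= 10


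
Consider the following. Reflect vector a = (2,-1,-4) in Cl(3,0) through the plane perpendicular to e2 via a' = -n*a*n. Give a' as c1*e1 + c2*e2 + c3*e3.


Reflection formula: a' = -n*a*n, with n = e2 (unit vector, n^2 = 1).
For reflection through hyperplane perp to e2:
The component along e2 flips sign, others stay.
a = (2, -1, -4)
a' = (2, 1, -4)
a' = 2*e1 + 1*e2 - 4*e3


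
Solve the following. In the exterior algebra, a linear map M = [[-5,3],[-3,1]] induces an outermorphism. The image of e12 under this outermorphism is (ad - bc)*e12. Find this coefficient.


The outermorphism of a linear map f sends e1^e2 to f(e1)^f(e2).
f(e1) = -5*e1 - 3*e2
f(e2) = 3*e1 + 1*e2
f(e1) ^ f(e2) = (-5*e1 - 3*e2) ^ (3*e1 + 1*e2)
= (-5)*1*e12 + (-3)*3*e21
= (-5 - (-9))*e12
= 4*e12
Coefficient = 4


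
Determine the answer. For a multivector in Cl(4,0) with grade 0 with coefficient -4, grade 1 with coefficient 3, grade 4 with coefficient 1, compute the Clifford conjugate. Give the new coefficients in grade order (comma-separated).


Clifford conjugate sign for grade k: (-1)^(k(k+1)/2)
Grade 0: (-1)^(0*1/2) = (-1)^0 = 1, coeff -4 -> -4
Grade 1: (-1)^(1*2/2) = (-1)^1 = -1, coeff 3 -> -3
Grade 4: (-1)^(4*5/2) = (-1)^10 = 1, coeff 1 -> 1
Conjugated coefficients: -4, -3, 1


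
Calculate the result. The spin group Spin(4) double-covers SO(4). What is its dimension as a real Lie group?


Spin(n) double-covers SO(n); both have Lie algebra so(n) of dimension n(n-1)/2.
n = 4
n(n-1) = 4 * 3 = 12
dim Spin(4) = 12/2 = 6


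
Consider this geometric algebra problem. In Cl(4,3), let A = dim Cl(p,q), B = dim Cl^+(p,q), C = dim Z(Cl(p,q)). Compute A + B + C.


n = 4 + 3 = 7
Total dim = 2^7 = 128
Even subalgebra dim = 2^6 = 64
n is odd, so center dim = 2
Sum = 128 + 64 + 2 = 194


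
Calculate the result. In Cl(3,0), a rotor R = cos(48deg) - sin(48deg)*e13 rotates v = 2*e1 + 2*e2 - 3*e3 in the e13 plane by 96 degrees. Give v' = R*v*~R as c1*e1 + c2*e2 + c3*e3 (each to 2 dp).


Rotor R = cos(48deg) - sin(48deg)*e13
Rotation angle theta = 2 * 48 = 96 degrees in the e13 plane (e1 -> e3).
The component perpendicular to the plane (e2) is invariant: v'_2 = v2 = 2.00
cos(96deg) = -0.1045, sin(96deg) = 0.9945
v'_1 = v1*cos(theta) - v3*sin(theta) = 2*(-0.1045) - (-3)*0.9945 = 2.77
v'_3 = v1*sin(theta) + v3*cos(theta) = 2*0.9945 + (-3)*(-0.1045) = 2.30
v' = 2.77*e1 + 2.00*e2 + 2.30*e3


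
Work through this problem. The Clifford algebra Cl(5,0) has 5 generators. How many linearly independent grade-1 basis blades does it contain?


Number of grade-k basis blades in Cl(p,q) with n = p + q is C(n, k).
n = 5 + 0 = 5
C(5, 1) = 5! / (1! * 4!)
= 120 / (1 * 24)
= 5


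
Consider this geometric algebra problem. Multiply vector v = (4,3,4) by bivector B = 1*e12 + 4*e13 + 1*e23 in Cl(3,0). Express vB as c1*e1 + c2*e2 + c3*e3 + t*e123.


vB has grade-1 (vector) and grade-3 (trivector) parts: vB = (v _| B) + (v ^ B).
Vector part <vB>_1:
  e1: -v2*b12 - v3*b13 = -(3)*(1) - (4)*(4) = -19
  e2: v1*b12 - v3*b23 = (4)*(1) - (4)*(1) = 0
  e3: v1*b13 + v2*b23 = (4)*(4) + (3)*(1) = 19
Trivector part <vB>_3:
  e123: v1*b23 - v2*b13 + v3*b12 = (4)*(1) - (3)*(4) + (4)*(1) = -4
vB = -19*e1 + 0*e2 + 19*e3 - 4*e123


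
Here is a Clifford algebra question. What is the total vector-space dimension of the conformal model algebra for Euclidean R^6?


The conformal model of R^6 uses Cl(7,1): the 6 Euclidean generators plus two extra orthogonal generators e+ (e+^2 = +1) and e- (e-^2 = -1), from which the null vectors e0, einf are built.
Number of generators m = 6 + 2 = 8.
dim Cl(p,q) = 2^m = 2^8 = 256


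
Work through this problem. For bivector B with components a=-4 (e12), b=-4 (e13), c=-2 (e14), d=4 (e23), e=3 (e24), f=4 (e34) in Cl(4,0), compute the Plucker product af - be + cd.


Plucker relation: af - be + cd
a*f = (-4)*4 = -16
b*e = (-4)*3 = -12
c*d = (-2)*4 = -8
af - be + cd = -16 - (-12) + (-8)
= -12


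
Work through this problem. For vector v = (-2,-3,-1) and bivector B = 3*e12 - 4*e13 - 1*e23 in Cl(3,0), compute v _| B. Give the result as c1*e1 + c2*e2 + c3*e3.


Left contraction v _| B = <vB>_1 (grade-1 part of the geometric product vB).
Using e1_|e12 = e2, e2_|e12 = -e1, e1_|e13 = e3, e3_|e13 = -e1, e2_|e23 = e3, e3_|e23 = -e2:
e1 coeff: -v2*b12 - v3*b13 = -(-3)*(3) - (-1)*(-4) = 5
e2 coeff: v1*b12 - v3*b23 = (-2)*(3) - (-1)*(-1) = -7
e3 coeff: v1*b13 + v2*b23 = (-2)*(-4) + (-3)*(-1) = 11
v _| B = 5*e1 - 7*e2 + 11*e3


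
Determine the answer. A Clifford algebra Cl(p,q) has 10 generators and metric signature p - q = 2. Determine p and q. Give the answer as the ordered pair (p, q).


We need p + q = 10 and p - q = 2.
Adding: 2p = 10 + 2 = 12, so p = 6.
Then q = 10 - 6 = 4.
(p, q) = (6, 4)


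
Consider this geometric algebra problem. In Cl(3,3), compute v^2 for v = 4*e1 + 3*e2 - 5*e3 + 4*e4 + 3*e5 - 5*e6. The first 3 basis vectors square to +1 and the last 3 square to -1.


v^2 = sum of c_i^2 * e_i^2
Positive signature terms (e_i^2 = +1): 4^2 + 3^2 + (-5)^2 = 50
Negative signature terms (e_j^2 = -1): 4^2 + 3^2 + (-5)^2 = 50
v^2 = 50 - 50 = 0


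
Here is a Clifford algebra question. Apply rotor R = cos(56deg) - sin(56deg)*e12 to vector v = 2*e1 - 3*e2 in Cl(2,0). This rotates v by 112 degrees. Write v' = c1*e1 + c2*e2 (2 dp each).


Rotor R = cos(56deg) - sin(56deg)*e12
Rotation angle theta = 2 * 56 = 112 degrees
v' = R*v*~R rotates v by theta.
cos(112deg) = -0.3746, sin(112deg) = 0.9272
v'_1 = 2*cos(112deg) - (-3)*sin(112deg)
= 2*(-0.3746) - (-3)*0.9272
= 2.03
v'_2 = 2*sin(112deg) + (-3)*cos(112deg)
= 2*0.9272 + (-3)*(-0.3746)
= 2.98
v' = 2.03*e1 + 2.98*e2


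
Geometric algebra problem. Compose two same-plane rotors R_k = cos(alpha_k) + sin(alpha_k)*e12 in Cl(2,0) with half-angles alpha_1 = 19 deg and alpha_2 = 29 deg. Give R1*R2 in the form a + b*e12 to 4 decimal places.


Same-plane rotors commute and their half-angles add:
R1*R2 = cos(a1 + a2) + sin(a1 + a2)*e12.
a1 + a2 = 19 + 29 = 48 deg
cos(48 deg) = 0.6691
sin(48 deg) = 0.7431
R1*R2 = 0.6691 + 0.7431*e12


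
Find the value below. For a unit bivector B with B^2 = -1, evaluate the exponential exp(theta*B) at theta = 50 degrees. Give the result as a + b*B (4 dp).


For a unit bivector B with B^2 = -1, the exponential series gives
e^(theta*B) = cos(theta) + sin(theta)*B (the GA analogue of Euler's formula).
theta = 50 degrees = 0.872665 rad
cos(50 deg) = 0.6428
sin(50 deg) = 0.7660
exp(theta*B) = 0.6428 + 0.7660*B


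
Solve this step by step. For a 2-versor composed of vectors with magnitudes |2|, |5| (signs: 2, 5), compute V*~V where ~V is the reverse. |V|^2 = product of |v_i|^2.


Each vector v_i has |v_i|^2 = s_i^2
Squared scales: 2^2 = 4, 5^2 = 25
|V|^2 = 4 * 25
= 100


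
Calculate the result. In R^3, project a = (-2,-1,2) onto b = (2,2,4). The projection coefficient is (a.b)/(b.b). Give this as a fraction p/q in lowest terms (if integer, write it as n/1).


Projection coefficient = (a . b) / (b . b)
a . b = (-2)*2 + (-1)*2 + 2*4
= -4 + (-2) + 8 = 2
b . b = 2^2 + 2^2 + 4^2
= 4 + 4 + 16 = 24
Coefficient = 2/24
In lowest terms: 1/12


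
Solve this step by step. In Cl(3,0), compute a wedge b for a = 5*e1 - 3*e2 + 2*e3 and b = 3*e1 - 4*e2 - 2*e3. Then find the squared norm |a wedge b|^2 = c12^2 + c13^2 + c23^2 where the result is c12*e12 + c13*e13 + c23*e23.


a wedge b = (a1*b2 - a2*b1)*e12 + (a1*b3 - a3*b1)*e13 + (a2*b3 - a3*b2)*e23
e12 coeff: 5*(-4) - (-3)*3 = -20 - (-9) = -11
e13 coeff: 5*(-2) - 2*3 = -10 - 6 = -16
e23 coeff: (-3)*(-2) - 2*(-4) = 6 - (-8) = 14
|a wedge b|^2 = (-11)^2 + (-16)^2 + 14^2
= 121 + 256 + 196
= 573


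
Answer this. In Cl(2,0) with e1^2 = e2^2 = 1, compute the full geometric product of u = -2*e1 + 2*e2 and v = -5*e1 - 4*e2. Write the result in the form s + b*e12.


Expand: (-2*e1 + 2*e2)(-5*e1 - 4*e2)
= (-2)*(-5)*e1e1 + (-2)*(-4)*e1e2 + 2*(-5)*e2e1 + 2*(-4)*e2e2
Using e1^2 = e2^2 = 1, e2e1 = -e1e2:
Scalar part s = (-2)*(-5) + 2*(-4) = 10 + (-8) = 2
Bivector part b = (-2)*(-4) - 2*(-5) = 8 - (-10) = 18
uv = 2 + 18*e12


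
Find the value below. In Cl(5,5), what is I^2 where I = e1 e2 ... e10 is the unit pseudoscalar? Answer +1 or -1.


The pseudoscalar I = e1...e_n (product of all n generators) of Cl(p,q) satisfies I^2 = (-1)^(q + n(n-1)/2).
p = 5, q = 5, n = p + q = 10
n(n-1)/2 = 10 * 9 / 2 = 45
Exponent = q + n(n-1)/2 = 5 + 45 = 50
I^2 = (-1)^50 = +1


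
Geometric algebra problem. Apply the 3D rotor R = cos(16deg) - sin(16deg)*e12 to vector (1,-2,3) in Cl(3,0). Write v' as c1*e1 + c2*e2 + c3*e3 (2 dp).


Rotor R = cos(16deg) - sin(16deg)*e12
Rotation angle theta = 2 * 16 = 32 degrees in the e12 plane (e1 -> e2).
The component perpendicular to the plane (e3) is invariant: v'_3 = v3 = 3.00
cos(32deg) = 0.8480, sin(32deg) = 0.5299
v'_1 = v1*cos(theta) - v2*sin(theta) = 1*0.8480 - (-2)*0.5299 = 1.91
v'_2 = v1*sin(theta) + v2*cos(theta) = 1*0.5299 + (-2)*0.8480 = -1.17
v' = 1.91*e1 - 1.17*e2 + 3.00*e3


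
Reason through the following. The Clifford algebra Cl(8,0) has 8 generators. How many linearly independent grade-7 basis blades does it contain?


Number of grade-k basis blades in Cl(p,q) with n = p + q is C(n, k).
n = 8 + 0 = 8
C(8, 7) = 8! / (7! * 1!)
= 40320 / (5040 * 1)
= 8


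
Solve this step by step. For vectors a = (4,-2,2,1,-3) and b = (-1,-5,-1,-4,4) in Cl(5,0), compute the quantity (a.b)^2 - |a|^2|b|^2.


a . b = 4*(-1) + (-2)*(-5) + 2*(-1) + 1*(-4) + (-3)*4
= -4 + 10 + (-2) + (-4) + (-12) = -12
|a|^2 = 4^2 + (-2)^2 + 2^2 + 1^2 + (-3)^2 = 34
|b|^2 = (-1)^2 + (-5)^2 + (-1)^2 + (-4)^2 + 4^2 = 59
(a.b)^2 = (-12)^2 = 144
|a|^2 * |b|^2 = 34 * 59 = 2006
Result = 144 - 2006 = -1862


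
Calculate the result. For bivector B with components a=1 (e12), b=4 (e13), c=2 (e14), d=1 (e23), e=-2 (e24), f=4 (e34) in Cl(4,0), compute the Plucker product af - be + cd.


Plucker relation: af - be + cd
a*f = 1*4 = 4
b*e = 4*(-2) = -8
c*d = 2*1 = 2
af - be + cd = 4 - (-8) + 2
= 14


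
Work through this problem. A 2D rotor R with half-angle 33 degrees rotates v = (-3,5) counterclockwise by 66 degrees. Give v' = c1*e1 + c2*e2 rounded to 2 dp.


Rotor R = cos(33deg) - sin(33deg)*e12
Rotation angle theta = 2 * 33 = 66 degrees
v' = R*v*~R rotates v by theta.
cos(66deg) = 0.4067, sin(66deg) = 0.9135
v'_1 = -3*cos(66deg) - 5*sin(66deg)
= -3*0.4067 - 5*0.9135
= -5.79
v'_2 = -3*sin(66deg) + 5*cos(66deg)
= -3*0.9135 + 5*0.4067
= -0.71
v' = -5.79*e1 - 0.71*e2


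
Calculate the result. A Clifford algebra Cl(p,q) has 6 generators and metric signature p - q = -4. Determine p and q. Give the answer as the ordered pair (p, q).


We need p + q = 6 and p - q = -4.
Adding: 2p = 6 + (-4) = 2, so p = 1.
Then q = 6 - 1 = 5.
(p, q) = (1, 5)


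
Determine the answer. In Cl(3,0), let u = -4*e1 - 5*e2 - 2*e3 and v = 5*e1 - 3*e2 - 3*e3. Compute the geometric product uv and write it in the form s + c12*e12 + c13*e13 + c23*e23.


In Cl(3,0): e_i^2 = 1, e_ie_j = -e_je_i for i != j.
Scalar part = u . v = (-4)*5 + (-5)*(-3) + (-2)*(-3)
= -20 + 15 + 6 = 1
e12 coeff = (-4)*(-3) - (-5)*5 = 12 - (-25) = 37
e13 coeff = (-4)*(-3) - (-2)*5 = 12 - (-10) = 22
e23 coeff = (-5)*(-3) - (-2)*(-3) = 15 - 6 = 9
uv = 1 + 37*e12 + 22*e13 + 9*e23


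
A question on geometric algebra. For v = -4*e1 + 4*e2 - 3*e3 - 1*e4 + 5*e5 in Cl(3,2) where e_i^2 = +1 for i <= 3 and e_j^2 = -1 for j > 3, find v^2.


v^2 = sum of c_i^2 * e_i^2
Positive signature terms (e_i^2 = +1): (-4)^2 + 4^2 + (-3)^2 = 41
Negative signature terms (e_j^2 = -1): (-1)^2 + 5^2 = 26
v^2 = 41 - 26 = 15


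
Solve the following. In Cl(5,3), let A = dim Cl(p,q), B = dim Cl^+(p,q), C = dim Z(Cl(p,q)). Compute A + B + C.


n = 5 + 3 = 8
Total dim = 2^8 = 256
Even subalgebra dim = 2^7 = 128
n is even, so center dim = 1
Sum = 256 + 128 + 1 = 385


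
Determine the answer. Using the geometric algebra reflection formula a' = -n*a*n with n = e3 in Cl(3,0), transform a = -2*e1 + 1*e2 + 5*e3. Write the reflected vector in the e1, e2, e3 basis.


Reflection formula: a' = -n*a*n, with n = e3 (unit vector, n^2 = 1).
For reflection through hyperplane perp to e3:
The component along e3 flips sign, others stay.
a = (-2, 1, 5)
a' = (-2, 1, -5)
a' = -2*e1 + 1*e2 - 5*e3


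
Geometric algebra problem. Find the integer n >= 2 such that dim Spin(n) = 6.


dim Spin(n) = dim so(n) = n(n-1)/2.
Solve n(n-1)/2 = 6, i.e. n^2 - n - 12 = 0.
Discriminant = 1 + 8*6 = 49
n = (1 + sqrt(49))/2 = (1 + 7)/2 = 4


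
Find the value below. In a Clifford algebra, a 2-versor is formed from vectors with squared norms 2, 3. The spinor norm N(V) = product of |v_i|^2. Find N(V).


Spinor norm N(V) = |v1|^2 * |v2|^2 * ... * |v2|^2
= 2 * 3
Running product: 2, 6
N(V) = 6


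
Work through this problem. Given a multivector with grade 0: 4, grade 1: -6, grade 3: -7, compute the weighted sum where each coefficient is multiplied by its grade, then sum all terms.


Grade-weighted sum = sum of grade_k * coefficient_k
0*4 = 0
1*(-6) = -6
3*(-7) = -21
Total = 0 + (-6) + (-21) = -27


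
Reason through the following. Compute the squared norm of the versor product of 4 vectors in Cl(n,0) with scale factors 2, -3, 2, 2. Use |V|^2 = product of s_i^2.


Each vector v_i has |v_i|^2 = s_i^2
Squared scales: 2^2 = 4, (-3)^2 = 9, 2^2 = 4, 2^2 = 4
|V|^2 = 4 * 9 * 4 * 4
= 576


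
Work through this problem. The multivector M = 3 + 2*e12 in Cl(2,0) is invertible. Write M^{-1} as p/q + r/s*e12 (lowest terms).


M = 3 + 2*e12, where e12^2 = -1.
Since M commutes with its reverse ~M = a - b*e12, M * ~M = a^2 - b^2*e12^2 = a^2 + b^2.
So M^{-1} = ~M / (a^2 + b^2) = (a - b*e12)/(a^2 + b^2).
a^2 + b^2 = 9 + 4 = 13
Scalar part = 3/13 = 3/13
Bivector coeff = -2/13 = -2/13
M^{-1} = 3/13 - 2/13*e12


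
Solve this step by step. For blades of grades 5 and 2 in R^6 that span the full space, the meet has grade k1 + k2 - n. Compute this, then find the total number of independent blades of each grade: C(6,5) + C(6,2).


Meet grade = grade(A) + grade(B) - n
= 5 + 2 - 6 = 1
C(6,5) = 6
C(6,2) = 15
dim_A + dim_B = 6 + 15 = 21


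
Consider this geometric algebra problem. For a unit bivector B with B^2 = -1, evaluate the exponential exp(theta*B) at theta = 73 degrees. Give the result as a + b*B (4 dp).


For a unit bivector B with B^2 = -1, the exponential series gives
e^(theta*B) = cos(theta) + sin(theta)*B (the GA analogue of Euler's formula).
theta = 73 degrees = 1.27409 rad
cos(73 deg) = 0.2924
sin(73 deg) = 0.9563
exp(theta*B) = 0.2924 + 0.9563*B


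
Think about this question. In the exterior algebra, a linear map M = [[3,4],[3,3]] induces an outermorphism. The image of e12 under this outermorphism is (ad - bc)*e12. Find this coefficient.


The outermorphism of a linear map f sends e1^e2 to f(e1)^f(e2).
f(e1) = 3*e1 + 3*e2
f(e2) = 4*e1 + 3*e2
f(e1) ^ f(e2) = (3*e1 + 3*e2) ^ (4*e1 + 3*e2)
= 3*3*e12 + 3*4*e21
= (9 - 12)*e12
= -3*e12
Coefficient = -3


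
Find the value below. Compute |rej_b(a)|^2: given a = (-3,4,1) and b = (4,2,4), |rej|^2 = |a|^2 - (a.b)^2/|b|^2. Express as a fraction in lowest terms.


|a|^2 = (-3)^2 + 4^2 + 1^2 = 26
|b|^2 = 4^2 + 2^2 + 4^2 = 36
a . b = (-3)*4 + 4*2 + 1*4 = 0
(a.b)^2 = 0^2 = 0
|rej|^2 = 26 - 0/36
= (936 - 0)/36
= 936/36
In lowest terms: 26/1


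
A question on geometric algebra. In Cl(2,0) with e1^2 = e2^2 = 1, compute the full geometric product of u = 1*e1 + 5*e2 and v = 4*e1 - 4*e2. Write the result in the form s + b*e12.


Expand: (1*e1 + 5*e2)(4*e1 - 4*e2)
= 1*4*e1e1 + 1*(-4)*e1e2 + 5*4*e2e1 + 5*(-4)*e2e2
Using e1^2 = e2^2 = 1, e2e1 = -e1e2:
Scalar part s = 1*4 + 5*(-4) = 4 + (-20) = -16
Bivector part b = 1*(-4) - 5*4 = -4 - 20 = -24
uv = -16 - 24*e12


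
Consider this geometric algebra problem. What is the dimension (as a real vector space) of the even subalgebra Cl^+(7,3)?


Even subalgebra dimension = 2^(n-1)
n = 7 + 3 = 10
2^(10 - 1) = 2^9 = 512
Verification: sum of C(10,k) for even k = 1 + 45 + 210 + 210 + 45 + 1 = 512
Result = 512


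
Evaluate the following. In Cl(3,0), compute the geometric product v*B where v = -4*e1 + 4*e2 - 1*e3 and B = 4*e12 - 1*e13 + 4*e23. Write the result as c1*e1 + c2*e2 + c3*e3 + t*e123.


vB has grade-1 (vector) and grade-3 (trivector) parts: vB = (v _| B) + (v ^ B).
Vector part <vB>_1:
  e1: -v2*b12 - v3*b13 = -(4)*(4) - (-1)*(-1) = -17
  e2: v1*b12 - v3*b23 = (-4)*(4) - (-1)*(4) = -12
  e3: v1*b13 + v2*b23 = (-4)*(-1) + (4)*(4) = 20
Trivector part <vB>_3:
  e123: v1*b23 - v2*b13 + v3*b12 = (-4)*(4) - (4)*(-1) + (-1)*(4) = -16
vB = -17*e1 - 12*e2 + 20*e3 - 16*e123


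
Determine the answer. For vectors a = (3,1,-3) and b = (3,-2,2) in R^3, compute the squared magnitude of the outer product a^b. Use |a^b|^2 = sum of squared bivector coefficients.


a wedge b = (a1*b2 - a2*b1)*e12 + (a1*b3 - a3*b1)*e13 + (a2*b3 - a3*b2)*e23
e12 coeff: 3*(-2) - 1*3 = -6 - 3 = -9
e13 coeff: 3*2 - (-3)*3 = 6 - (-9) = 15
e23 coeff: 1*2 - (-3)*(-2) = 2 - 6 = -4
|a wedge b|^2 = (-9)^2 + 15^2 + (-4)^2
= 81 + 225 + 16
= 322


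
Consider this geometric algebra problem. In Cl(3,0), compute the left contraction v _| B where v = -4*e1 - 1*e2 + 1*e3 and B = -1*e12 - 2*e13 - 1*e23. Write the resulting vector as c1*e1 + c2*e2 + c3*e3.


Left contraction v _| B = <vB>_1 (grade-1 part of the geometric product vB).
Using e1_|e12 = e2, e2_|e12 = -e1, e1_|e13 = e3, e3_|e13 = -e1, e2_|e23 = e3, e3_|e23 = -e2:
e1 coeff: -v2*b12 - v3*b13 = -(-1)*(-1) - (1)*(-2) = 1
e2 coeff: v1*b12 - v3*b23 = (-4)*(-1) - (1)*(-1) = 5
e3 coeff: v1*b13 + v2*b23 = (-4)*(-2) + (-1)*(-1) = 9
v _| B = 1*e1 + 5*e2 + 9*e3


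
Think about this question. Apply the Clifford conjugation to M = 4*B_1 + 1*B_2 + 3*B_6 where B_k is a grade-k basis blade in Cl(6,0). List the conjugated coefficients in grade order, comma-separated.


Clifford conjugate sign for grade k: (-1)^(k(k+1)/2)
Grade 1: (-1)^(1*2/2) = (-1)^1 = -1, coeff 4 -> -4
Grade 2: (-1)^(2*3/2) = (-1)^3 = -1, coeff 1 -> -1
Grade 6: (-1)^(6*7/2) = (-1)^21 = -1, coeff 3 -> -3
Conjugated coefficients: -4, -1, -3


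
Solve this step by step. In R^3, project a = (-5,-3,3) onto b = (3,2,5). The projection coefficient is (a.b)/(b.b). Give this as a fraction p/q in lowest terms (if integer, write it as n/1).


Projection coefficient = (a . b) / (b . b)
a . b = (-5)*3 + (-3)*2 + 3*5
= -15 + (-6) + 15 = -6
b . b = 3^2 + 2^2 + 5^2
= 9 + 4 + 25 = 38
Coefficient = -6/38
In lowest terms: -3/19


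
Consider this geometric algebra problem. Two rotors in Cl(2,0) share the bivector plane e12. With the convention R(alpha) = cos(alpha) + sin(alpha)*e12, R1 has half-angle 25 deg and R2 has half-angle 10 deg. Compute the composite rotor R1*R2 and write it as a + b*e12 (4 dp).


Same-plane rotors commute and their half-angles add:
R1*R2 = cos(a1 + a2) + sin(a1 + a2)*e12.
a1 + a2 = 25 + 10 = 35 deg
cos(35 deg) = 0.8192
sin(35 deg) = 0.5736
R1*R2 = 0.8192 + 0.5736*e12


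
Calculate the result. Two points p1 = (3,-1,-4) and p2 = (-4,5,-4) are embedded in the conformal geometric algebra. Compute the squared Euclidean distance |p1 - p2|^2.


p1 - p2 = (7, -6, 0)
|p1 - p2|^2 = 7^2 + (-6)^2 + 0^2
= 49 + 36 + 0
= 85


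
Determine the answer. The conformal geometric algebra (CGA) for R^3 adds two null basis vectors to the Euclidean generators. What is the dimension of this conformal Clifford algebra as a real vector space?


The conformal model of R^3 uses Cl(4,1): the 3 Euclidean generators plus two extra orthogonal generators e+ (e+^2 = +1) and e- (e-^2 = -1), from which the null vectors e0, einf are built.
Number of generators m = 3 + 2 = 5.
dim Cl(p,q) = 2^m = 2^5 = 32


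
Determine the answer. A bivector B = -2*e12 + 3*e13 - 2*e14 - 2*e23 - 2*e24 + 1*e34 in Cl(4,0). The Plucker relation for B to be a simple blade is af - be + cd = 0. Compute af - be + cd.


Plucker relation: af - be + cd
a*f = (-2)*1 = -2
b*e = 3*(-2) = -6
c*d = (-2)*(-2) = 4
af - be + cd = -2 - (-6) + 4
= 8


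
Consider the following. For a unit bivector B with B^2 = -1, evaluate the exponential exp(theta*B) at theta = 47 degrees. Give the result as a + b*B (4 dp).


For a unit bivector B with B^2 = -1, the exponential series gives
e^(theta*B) = cos(theta) + sin(theta)*B (the GA analogue of Euler's formula).
theta = 47 degrees = 0.820305 rad
cos(47 deg) = 0.6820
sin(47 deg) = 0.7314
exp(theta*B) = 0.6820 + 0.7314*B


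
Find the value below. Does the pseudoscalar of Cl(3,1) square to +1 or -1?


The pseudoscalar I = e1...e_n (product of all n generators) of Cl(p,q) satisfies I^2 = (-1)^(q + n(n-1)/2).
p = 3, q = 1, n = p + q = 4
n(n-1)/2 = 4 * 3 / 2 = 6
Exponent = q + n(n-1)/2 = 1 + 6 = 7
I^2 = (-1)^7 = -1


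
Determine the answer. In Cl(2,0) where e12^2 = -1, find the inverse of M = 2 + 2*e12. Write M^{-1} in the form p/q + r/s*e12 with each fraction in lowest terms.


M = 2 + 2*e12, where e12^2 = -1.
Since M commutes with its reverse ~M = a - b*e12, M * ~M = a^2 - b^2*e12^2 = a^2 + b^2.
So M^{-1} = ~M / (a^2 + b^2) = (a - b*e12)/(a^2 + b^2).
a^2 + b^2 = 4 + 4 = 8
Scalar part = 2/8 = 1/4
Bivector coeff = -2/8 = -1/4
M^{-1} = 1/4 - 1/4*e12


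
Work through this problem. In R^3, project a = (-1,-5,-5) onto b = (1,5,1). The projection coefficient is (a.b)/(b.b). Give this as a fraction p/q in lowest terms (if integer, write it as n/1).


Projection coefficient = (a . b) / (b . b)
a . b = (-1)*1 + (-5)*5 + (-5)*1
= -1 + (-25) + (-5) = -31
b . b = 1^2 + 5^2 + 1^2
= 1 + 25 + 1 = 27
Coefficient = -31/27
In lowest terms: -31/27


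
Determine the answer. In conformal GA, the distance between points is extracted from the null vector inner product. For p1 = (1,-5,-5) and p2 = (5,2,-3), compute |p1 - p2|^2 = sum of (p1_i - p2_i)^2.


p1 - p2 = (-4, -7, -2)
|p1 - p2|^2 = (-4)^2 + (-7)^2 + (-2)^2
= 16 + 49 + 4
= 69


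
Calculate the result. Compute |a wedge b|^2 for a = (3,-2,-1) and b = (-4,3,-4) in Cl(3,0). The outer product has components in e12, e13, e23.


a wedge b = (a1*b2 - a2*b1)*e12 + (a1*b3 - a3*b1)*e13 + (a2*b3 - a3*b2)*e23
e12 coeff: 3*3 - (-2)*(-4) = 9 - 8 = 1
e13 coeff: 3*(-4) - (-1)*(-4) = -12 - 4 = -16
e23 coeff: (-2)*(-4) - (-1)*3 = 8 - (-3) = 11
|a wedge b|^2 = 1^2 + (-16)^2 + 11^2
= 1 + 256 + 121
= 378


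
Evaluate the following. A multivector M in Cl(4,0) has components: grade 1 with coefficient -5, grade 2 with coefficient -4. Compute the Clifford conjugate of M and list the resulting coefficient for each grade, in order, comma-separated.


Clifford conjugate sign for grade k: (-1)^(k(k+1)/2)
Grade 1: (-1)^(1*2/2) = (-1)^1 = -1, coeff -5 -> 5
Grade 2: (-1)^(2*3/2) = (-1)^3 = -1, coeff -4 -> 4
Conjugated coefficients: 5, 4


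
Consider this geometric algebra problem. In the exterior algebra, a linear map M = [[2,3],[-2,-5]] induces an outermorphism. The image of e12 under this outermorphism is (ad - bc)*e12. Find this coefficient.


The outermorphism of a linear map f sends e1^e2 to f(e1)^f(e2).
f(e1) = 2*e1 - 2*e2
f(e2) = 3*e1 - 5*e2
f(e1) ^ f(e2) = (2*e1 - 2*e2) ^ (3*e1 - 5*e2)
= 2*(-5)*e12 + (-2)*3*e21
= (-10 - (-6))*e12
= -4*e12
Coefficient = -4


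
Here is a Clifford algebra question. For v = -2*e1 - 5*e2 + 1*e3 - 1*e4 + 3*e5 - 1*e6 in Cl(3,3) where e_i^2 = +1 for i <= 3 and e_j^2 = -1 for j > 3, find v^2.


v^2 = sum of c_i^2 * e_i^2
Positive signature terms (e_i^2 = +1): (-2)^2 + (-5)^2 + 1^2 = 30
Negative signature terms (e_j^2 = -1): (-1)^2 + 3^2 + (-1)^2 = 11
v^2 = 30 - 11 = 19


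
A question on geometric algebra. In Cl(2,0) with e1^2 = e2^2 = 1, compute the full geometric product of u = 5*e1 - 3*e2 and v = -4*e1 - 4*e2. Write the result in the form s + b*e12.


Expand: (5*e1 - 3*e2)(-4*e1 - 4*e2)
= 5*(-4)*e1e1 + 5*(-4)*e1e2 + (-3)*(-4)*e2e1 + (-3)*(-4)*e2e2
Using e1^2 = e2^2 = 1, e2e1 = -e1e2:
Scalar part s = 5*(-4) + (-3)*(-4) = -20 + 12 = -8
Bivector part b = 5*(-4) - (-3)*(-4) = -20 - 12 = -32
uv = -8 - 32*e12


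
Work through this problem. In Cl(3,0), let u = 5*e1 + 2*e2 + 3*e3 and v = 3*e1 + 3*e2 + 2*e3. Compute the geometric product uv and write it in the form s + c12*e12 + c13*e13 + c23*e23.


In Cl(3,0): e_i^2 = 1, e_ie_j = -e_je_i for i != j.
Scalar part = u . v = 5*3 + 2*3 + 3*2
= 15 + 6 + 6 = 27
e12 coeff = 5*3 - 2*3 = 15 - 6 = 9
e13 coeff = 5*2 - 3*3 = 10 - 9 = 1
e23 coeff = 2*2 - 3*3 = 4 - 9 = -5
uv = 27 + 9*e12 + 1*e13 - 5*e23


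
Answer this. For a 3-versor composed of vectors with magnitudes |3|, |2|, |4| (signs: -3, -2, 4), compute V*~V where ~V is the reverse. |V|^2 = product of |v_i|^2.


Each vector v_i has |v_i|^2 = s_i^2
Squared scales: (-3)^2 = 9, (-2)^2 = 4, 4^2 = 16
|V|^2 = 9 * 4 * 16
= 576


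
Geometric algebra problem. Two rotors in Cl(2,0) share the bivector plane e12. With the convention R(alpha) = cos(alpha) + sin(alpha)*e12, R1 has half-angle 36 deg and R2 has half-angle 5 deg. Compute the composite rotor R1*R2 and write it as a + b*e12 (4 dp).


Same-plane rotors commute and their half-angles add:
R1*R2 = cos(a1 + a2) + sin(a1 + a2)*e12.
a1 + a2 = 36 + 5 = 41 deg
cos(41 deg) = 0.7547
sin(41 deg) = 0.6561
R1*R2 = 0.7547 + 0.6561*e12


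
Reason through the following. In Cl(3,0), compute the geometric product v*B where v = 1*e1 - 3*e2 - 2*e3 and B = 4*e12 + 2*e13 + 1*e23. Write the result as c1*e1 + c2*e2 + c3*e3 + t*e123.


vB has grade-1 (vector) and grade-3 (trivector) parts: vB = (v _| B) + (v ^ B).
Vector part <vB>_1:
  e1: -v2*b12 - v3*b13 = -(-3)*(4) - (-2)*(2) = 16
  e2: v1*b12 - v3*b23 = (1)*(4) - (-2)*(1) = 6
  e3: v1*b13 + v2*b23 = (1)*(2) + (-3)*(1) = -1
Trivector part <vB>_3:
  e123: v1*b23 - v2*b13 + v3*b12 = (1)*(1) - (-3)*(2) + (-2)*(4) = -1
vB = 16*e1 + 6*e2 - 1*e3 - 1*e123
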